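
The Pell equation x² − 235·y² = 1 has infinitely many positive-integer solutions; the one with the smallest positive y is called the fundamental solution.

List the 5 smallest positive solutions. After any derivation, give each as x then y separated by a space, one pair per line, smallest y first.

[15; 3,30] for √235; ℓ=2 ⇒ convergent index 1
a_0=15:  p_0=15·1+0=15,  q_0=15·0+1=1
a_1=3:  p_1=3·15+1=46,  q_1=3·1+0=3
→ (46, 3).  Check: 46²=2116, 235·3²=2115, difference 1.
k=2:  x_2 = 46·46+235·3·3 = 4231,  y_2 = 46·3+3·46 = 276
k=3:  x_3 = 46·4231+235·3·276 = 389206,  y_3 = 46·276+3·4231 = 25389
k=4:  x_4 = 46·389206+235·3·25389 = 35802721,  y_4 = 46·25389+3·389206 = 2335512
k=5:  x_5 = 46·35802721+235·3·2335512 = 3293461126,  y_5 = 46·2335512+3·35802721 = 214841715

46 3
4231 276
389206 25389
35802721 2335512
3293461126 214841715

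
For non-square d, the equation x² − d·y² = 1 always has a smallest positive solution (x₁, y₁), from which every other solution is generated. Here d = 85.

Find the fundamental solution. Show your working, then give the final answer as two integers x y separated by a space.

d=85: √d = [9; 4,1,1,4,18] (ℓ=5, odd), read p_9/q_9
a_0=9:  p_0=9·1+0=9,  q_0=9·0+1=1
…
a_2=1:  p_2=1·37+9=46,  q_2=1·4+1=5
…
a_4=4:  p_4=4·83+46=378,  q_4=4·9+5=41
a_5=18:  p_5=18·378+83=6887,  q_5=18·41+9=747
a_6=4:  p_6=4·6887+378=27926,  q_6=4·747+41=3029
a_7=1:  p_7=1·27926+6887=34813,  q_7=1·3029+747=3776
a_8=1:  p_8=1·34813+27926=62739,  q_8=1·3776+3029=6805
a_9=4:  p_9=4·62739+34813=285769,  q_9=4·6805+3776=30996
(x₁, y₁) = (285769, 30996);  285769² − 85·30996² = 1 ✓

285769 30996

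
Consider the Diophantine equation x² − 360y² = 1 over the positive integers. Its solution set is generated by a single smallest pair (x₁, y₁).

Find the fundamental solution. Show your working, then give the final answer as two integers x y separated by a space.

√360 → a₀=18, period (1,36); ℓ=2 even so k=1
a_0=18:  p_0=18·1+0=18,  q_0=18·0+1=1
a_1=1:  p_1=1·18+1=19,  q_1=1·1+0=1
fundamental: x₁=19, y₁=1  (since 361 − 360·1 = 1)

19 1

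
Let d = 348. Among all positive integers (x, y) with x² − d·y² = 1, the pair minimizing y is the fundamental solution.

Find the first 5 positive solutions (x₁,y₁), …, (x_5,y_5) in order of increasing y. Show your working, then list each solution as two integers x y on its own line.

1567 84
4910977 263256
15391000351 825044220
48235390189057 2585688322224
151169697461504287 8103546376805796

√348 = [18; 1,1,1,8,1,1,1,36, …], period ℓ=8 (even) → k=7
k=0  a_k=18  p_k/q_k = 18/1
…
k=6  a_k=1  p_k/q_k = 1026/55
k=7  a_k=1  p_k/q_k = 1567/84
(x₁, y₁) = (1567, 84);  1567² − 348·84² = 1 ✓
(x_2, y_2) = (1567·1567 + 348·84·84, 1567·84 + 84·1567) = (4910977, 263256)
(x_3, y_3) = (1567·4910977 + 348·84·263256, 1567·263256 + 84·4910977) = (15391000351, 825044220)
(x_4, y_4) = (1567·15391000351 + 348·84·825044220, 1567·825044220 + 84·15391000351) = (48235390189057, 2585688322224)
(x_5, y_5) = (1567·48235390189057 + 348·84·2585688322224, 1567·2585688322224 + 84·48235390189057) = (151169697461504287, 8103546376805796)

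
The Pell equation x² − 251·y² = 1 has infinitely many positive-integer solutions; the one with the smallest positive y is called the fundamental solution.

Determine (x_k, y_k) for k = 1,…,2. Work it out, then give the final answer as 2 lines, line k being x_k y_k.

d=251: √d = [15; 1,5,2,1,2,…,5,1,30] (ℓ=14, even), read p_13/q_13
step 0: (15, 1)  from 15·(1,0) + (0,1)
…
step 4: (301, 19)  from 1·(206,13) + (95,6)
step 5: (808, 51)  from 2·(301,19) + (206,13)
…
step 7: (29563, 1866)  from 15·(1917,121) + (808,51)
…
step 10: (212692, 13425)  from 1·(151649,9572) + (61043,3853)
…
step 12: (3097857, 195535)  from 5·(577033,36422) + (212692,13425)
step 13: (3674890, 231957)  from 1·(3097857,195535) + (577033,36422)
(x₁, y₁) = (3674890, 231957);  3674890² − 251·231957² = 1 ✓
k=2:  x_2 = 3674890·3674890+251·231957·231957 = 27009633024199,  y_2 = 3674890·231957+231957·3674890 = 1704832919460

3674890 231957
27009633024199 1704832919460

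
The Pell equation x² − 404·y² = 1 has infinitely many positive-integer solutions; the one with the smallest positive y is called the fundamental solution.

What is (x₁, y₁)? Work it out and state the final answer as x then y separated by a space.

201 10

[20; 10,40] for √404; ℓ=2 ⇒ convergent index 1
step 0: (20, 1)  from 20·(1,0) + (0,1)
step 1: (201, 10)  from 10·(20,1) + (1,0)
(x₁, y₁) = (201, 10);  201² − 404·10² = 1 ✓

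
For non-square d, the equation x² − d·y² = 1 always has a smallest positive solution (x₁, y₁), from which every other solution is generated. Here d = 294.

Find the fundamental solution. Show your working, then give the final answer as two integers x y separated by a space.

4801 280

d=294: √d = [17; 6,1,4,1,6,34] (ℓ=6, even), read p_5/q_5
step 0: (17, 1)  from 17·(1,0) + (0,1)
…
step 4: (703, 41)  from 1·(583,34) + (120,7)
step 5: (4801, 280)  from 6·(703,41) + (583,34)
fundamental: x₁=4801, y₁=280  (since 23049601 − 294·78400 = 1)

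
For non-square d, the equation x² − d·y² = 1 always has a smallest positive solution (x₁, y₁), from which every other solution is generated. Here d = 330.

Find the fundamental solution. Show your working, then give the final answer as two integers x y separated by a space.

d=330: √d = [18; 6,36] (ℓ=2, even), read p_1/q_1
k=0  a_k=18  p_k/q_k = 18/1
k=1  a_k=6  p_k/q_k = 109/6
fundamental: x₁=109, y₁=6  (since 11881 − 330·36 = 1)

109 6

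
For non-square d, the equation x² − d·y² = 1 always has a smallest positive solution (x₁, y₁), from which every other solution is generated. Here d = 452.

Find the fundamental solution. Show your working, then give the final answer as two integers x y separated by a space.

1204353 56648

[21; 3,1,5,3,10,3,5,1,3,42] for √452; ℓ=10 ⇒ convergent index 9
a_0=21:  p_0=21·1+0=21,  q_0=21·0+1=1
…
a_2=1:  p_2=1·64+21=85,  q_2=1·3+1=4
…
a_4=3:  p_4=3·489+85=1552,  q_4=3·23+4=73
a_5=10:  p_5=10·1552+489=16009,  q_5=10·73+23=753
a_6=3:  p_6=3·16009+1552=49579,  q_6=3·753+73=2332
a_7=5:  p_7=5·49579+16009=263904,  q_7=5·2332+753=12413
a_8=1:  p_8=1·263904+49579=313483,  q_8=1·12413+2332=14745
a_9=3:  p_9=3·313483+263904=1204353,  q_9=3·14745+12413=56648
fundamental: x₁=1204353, y₁=56648  (since 1450466148609 − 452·3208995904 = 1)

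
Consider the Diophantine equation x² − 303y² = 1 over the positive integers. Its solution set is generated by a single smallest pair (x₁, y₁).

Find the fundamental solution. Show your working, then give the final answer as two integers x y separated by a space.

[17; 2,2,5,2,2,34] for √303; ℓ=6 ⇒ convergent index 5
i=0: a=17 ⇒ p=17, q=1
i=1: a=2 ⇒ p=35, q=2
i=2: a=2 ⇒ p=87, q=5
i=3: a=5 ⇒ p=470, q=27
i=4: a=2 ⇒ p=1027, q=59
i=5: a=2 ⇒ p=2524, q=145
(x₁, y₁) = (2524, 145);  2524² − 303·145² = 1 ✓

2524 145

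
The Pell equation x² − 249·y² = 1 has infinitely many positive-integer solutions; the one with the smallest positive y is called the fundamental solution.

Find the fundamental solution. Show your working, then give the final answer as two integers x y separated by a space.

8553815 542076

[15; 1,3,1,1,5,…,3,1,30] for √249; ℓ=16 ⇒ convergent index 15
i=0: a=15 ⇒ p=15, q=1
…
i=2: a=3 ⇒ p=63, q=4
i=3: a=1 ⇒ p=79, q=5
i=4: a=1 ⇒ p=142, q=9
i=5: a=5 ⇒ p=789, q=50
i=6: a=1 ⇒ p=931, q=59
…
i=8: a=10 ⇒ p=36751, q=2329
…
i=10: a=1 ⇒ p=150586, q=9543
…
i=13: a=1 ⇒ p=1884116, q=119401
i=14: a=3 ⇒ p=6669699, q=422675
i=15: a=1 ⇒ p=8553815, q=542076
(x₁, y₁) = (8553815, 542076);  8553815² − 249·542076² = 1 ✓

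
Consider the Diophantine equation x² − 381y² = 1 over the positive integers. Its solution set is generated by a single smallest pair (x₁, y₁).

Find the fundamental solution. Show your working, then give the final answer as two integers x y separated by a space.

1015 52

[19; 1,1,12,1,1,38] for √381; ℓ=6 ⇒ convergent index 5
k=0  a_k=19  p_k/q_k = 19/1
…
k=3  a_k=12  p_k/q_k = 488/25
k=4  a_k=1  p_k/q_k = 527/27
k=5  a_k=1  p_k/q_k = 1015/52
fundamental: x₁=1015, y₁=52  (since 1030225 − 381·2704 = 1)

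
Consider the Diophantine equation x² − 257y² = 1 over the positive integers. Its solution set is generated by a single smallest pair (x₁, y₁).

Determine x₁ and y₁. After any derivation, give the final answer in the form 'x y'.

513 32

√257 = [16; 32, …], period ℓ=1 (odd) → k=1
a_0=16:  p_0=16·1+0=16,  q_0=16·0+1=1
a_1=32:  p_1=32·16+1=513,  q_1=32·1+0=32
fundamental: x₁=513, y₁=32  (since 263169 − 257·1024 = 1)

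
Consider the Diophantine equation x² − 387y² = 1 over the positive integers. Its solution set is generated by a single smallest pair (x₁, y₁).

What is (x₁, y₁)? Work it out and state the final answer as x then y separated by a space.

3482 177

√387 = [19; 1,2,19,2,1,38, …], period ℓ=6 (even) → k=5
a_0=19:  p_0=19·1+0=19,  q_0=19·0+1=1
…
a_4=2:  p_4=2·1141+59=2341,  q_4=2·58+3=119
a_5=1:  p_5=1·2341+1141=3482,  q_5=1·119+58=177
(x₁, y₁) = (3482, 177);  3482² − 387·177² = 1 ✓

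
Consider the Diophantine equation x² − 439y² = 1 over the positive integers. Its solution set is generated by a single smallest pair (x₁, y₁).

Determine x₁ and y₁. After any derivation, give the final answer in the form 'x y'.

√439 = [20; 1,19,1,40, …], period ℓ=4 (even) → k=3
k=0  a_k=20  p_k/q_k = 20/1
…
k=2  a_k=19  p_k/q_k = 419/20
k=3  a_k=1  p_k/q_k = 440/21
fundamental: x₁=440, y₁=21  (since 193600 − 439·441 = 1)

440 21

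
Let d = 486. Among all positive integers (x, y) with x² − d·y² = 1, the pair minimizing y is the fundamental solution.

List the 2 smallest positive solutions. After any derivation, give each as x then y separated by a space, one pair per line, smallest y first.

√486 → a₀=22, period (22,44); ℓ=2 even so k=1
step 0: (22, 1)  from 22·(1,0) + (0,1)
step 1: (485, 22)  from 22·(22,1) + (1,0)
(x₁, y₁) = (485, 22);  485² − 486·22² = 1 ✓
k=2:  x_2 = 485·485+486·22·22 = 470449,  y_2 = 485·22+22·485 = 21340

485 22
470449 21340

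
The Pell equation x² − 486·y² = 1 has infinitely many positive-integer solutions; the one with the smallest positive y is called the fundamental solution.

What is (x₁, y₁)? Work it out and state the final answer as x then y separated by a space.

485 22

√486 = [22; 22,44, …], period ℓ=2 (even) → k=1
i=0: a=22 ⇒ p=22, q=1
i=1: a=22 ⇒ p=485, q=22
→ (485, 22).  Check: 485²=235225, 486·22²=235224, difference 1.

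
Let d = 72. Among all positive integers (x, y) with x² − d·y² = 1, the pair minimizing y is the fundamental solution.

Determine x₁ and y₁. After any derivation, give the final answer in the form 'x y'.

[8; 2,16] for √72; ℓ=2 ⇒ convergent index 1
k=0  a_k=8  p_k/q_k = 8/1
k=1  a_k=2  p_k/q_k = 17/2
(x₁, y₁) = (17, 2);  17² − 72·2² = 1 ✓

17 2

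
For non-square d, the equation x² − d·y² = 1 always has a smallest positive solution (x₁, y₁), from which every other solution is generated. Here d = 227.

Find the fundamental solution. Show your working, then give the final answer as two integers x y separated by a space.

√227 → a₀=15, period (15,30); ℓ=2 even so k=1
step 0: (15, 1)  from 15·(1,0) + (0,1)
step 1: (226, 15)  from 15·(15,1) + (1,0)
(x₁, y₁) = (226, 15);  226² − 227·15² = 1 ✓

226 15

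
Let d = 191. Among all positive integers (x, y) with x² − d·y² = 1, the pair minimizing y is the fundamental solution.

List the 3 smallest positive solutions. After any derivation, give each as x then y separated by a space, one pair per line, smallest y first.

d=191: √d = [13; 1,4,1,1,3,…,4,1,26] (ℓ=16, even), read p_15/q_15
i=0: a=13 ⇒ p=13, q=1
i=1: a=1 ⇒ p=14, q=1
…
i=5: a=3 ⇒ p=539, q=39
…
i=8: a=13 ⇒ p=40217, q=2910
i=9: a=2 ⇒ p=83433, q=6037
…
i=11: a=3 ⇒ p=704682, q=50989
i=12: a=1 ⇒ p=911765, q=65973
i=13: a=1 ⇒ p=1616447, q=116962
i=14: a=4 ⇒ p=7377553, q=533821
i=15: a=1 ⇒ p=8994000, q=650783
→ (8994000, 650783).  Check: 8994000²=80892036000000, 191·650783²=80892035999999, difference 1.
k=2:  x_2 = 8994000·8994000+191·650783·650783 = 161784071999999,  y_2 = 8994000·650783+650783·8994000 = 11706284604000
k=3:  x_3 = 8994000·161784071999999+191·650783·11706284604000 = 2910171887135973018000,  y_3 = 8994000·11706284604000+650783·161784071999999 = 210572647456751349217

8994000 650783
161784071999999 11706284604000
2910171887135973018000 210572647456751349217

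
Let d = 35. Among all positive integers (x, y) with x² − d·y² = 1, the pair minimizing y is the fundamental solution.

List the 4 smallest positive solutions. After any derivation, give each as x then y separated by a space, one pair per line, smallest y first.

6 1
71 12
846 143
10081 1704

d=35: √d = [5; 1,10] (ℓ=2, even), read p_1/q_1
step 0: (5, 1)  from 5·(1,0) + (0,1)
step 1: (6, 1)  from 1·(5,1) + (1,0)
→ (6, 1).  Check: 6²=36, 35·1²=35, difference 1.
k=2:  x_2 = 6·6+35·1·1 = 71,  y_2 = 6·1+1·6 = 12
k=3:  x_3 = 6·71+35·1·12 = 846,  y_3 = 6·12+1·71 = 143
k=4:  x_4 = 6·846+35·1·143 = 10081,  y_4 = 6·143+1·846 = 1704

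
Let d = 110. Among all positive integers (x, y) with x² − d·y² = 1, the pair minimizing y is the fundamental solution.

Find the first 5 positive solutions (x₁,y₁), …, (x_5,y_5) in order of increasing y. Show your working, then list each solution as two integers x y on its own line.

21 2
881 84
36981 3526
1552321 148008
65160501 6212810

√110 → a₀=10, period (2,20); ℓ=2 even so k=1
a_0=10:  p_0=10·1+0=10,  q_0=10·0+1=1
a_1=2:  p_1=2·10+1=21,  q_1=2·1+0=2
(x₁, y₁) = (21, 2);  21² − 110·2² = 1 ✓
(x_2, y_2) = (21·21 + 110·2·2, 21·2 + 2·21) = (881, 84)
(x_3, y_3) = (21·881 + 110·2·84, 21·84 + 2·881) = (36981, 3526)
(x_4, y_4) = (21·36981 + 110·2·3526, 21·3526 + 2·36981) = (1552321, 148008)
(x_5, y_5) = (21·1552321 + 110·2·148008, 21·148008 + 2·1552321) = (65160501, 6212810)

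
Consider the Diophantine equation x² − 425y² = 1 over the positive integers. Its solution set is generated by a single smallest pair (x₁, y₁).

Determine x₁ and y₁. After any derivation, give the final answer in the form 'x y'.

143649 6968

[20; 1,1,1,1,1,1,40] for √425; ℓ=7 ⇒ convergent index 13
i=0: a=20 ⇒ p=20, q=1
i=1: a=1 ⇒ p=21, q=1
i=2: a=1 ⇒ p=41, q=2
i=3: a=1 ⇒ p=62, q=3
i=4: a=1 ⇒ p=103, q=5
…
i=6: a=1 ⇒ p=268, q=13
…
i=8: a=1 ⇒ p=11153, q=541
i=9: a=1 ⇒ p=22038, q=1069
i=10: a=1 ⇒ p=33191, q=1610
…
i=12: a=1 ⇒ p=88420, q=4289
i=13: a=1 ⇒ p=143649, q=6968
fundamental: x₁=143649, y₁=6968  (since 20635035201 − 425·48553024 = 1)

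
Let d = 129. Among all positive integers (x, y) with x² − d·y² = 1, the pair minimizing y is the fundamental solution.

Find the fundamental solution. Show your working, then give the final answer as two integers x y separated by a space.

[11; 2,1,3,1,6,1,3,1,2,22] for √129; ℓ=10 ⇒ convergent index 9
i=0: a=11 ⇒ p=11, q=1
i=1: a=2 ⇒ p=23, q=2
…
i=3: a=3 ⇒ p=125, q=11
…
i=5: a=6 ⇒ p=1079, q=95
i=6: a=1 ⇒ p=1238, q=109
…
i=8: a=1 ⇒ p=6031, q=531
i=9: a=2 ⇒ p=16855, q=1484
(x₁, y₁) = (16855, 1484);  16855² − 129·1484² = 1 ✓

16855 1484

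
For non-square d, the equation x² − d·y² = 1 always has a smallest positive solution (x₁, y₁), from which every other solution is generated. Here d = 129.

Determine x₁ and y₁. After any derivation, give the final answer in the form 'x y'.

16855 1484

√129 → a₀=11, period (2,1,3,1,6,1,3,1,2,22); ℓ=10 even so k=9
a_0=11:  p_0=11·1+0=11,  q_0=11·0+1=1
a_1=2:  p_1=2·11+1=23,  q_1=2·1+0=2
a_2=1:  p_2=1·23+11=34,  q_2=1·2+1=3
a_3=3:  p_3=3·34+23=125,  q_3=3·3+2=11
…
a_5=6:  p_5=6·159+125=1079,  q_5=6·14+11=95
a_6=1:  p_6=1·1079+159=1238,  q_6=1·95+14=109
a_7=3:  p_7=3·1238+1079=4793,  q_7=3·109+95=422
a_8=1:  p_8=1·4793+1238=6031,  q_8=1·422+109=531
a_9=2:  p_9=2·6031+4793=16855,  q_9=2·531+422=1484
fundamental: x₁=16855, y₁=1484  (since 284091025 − 129·2202256 = 1)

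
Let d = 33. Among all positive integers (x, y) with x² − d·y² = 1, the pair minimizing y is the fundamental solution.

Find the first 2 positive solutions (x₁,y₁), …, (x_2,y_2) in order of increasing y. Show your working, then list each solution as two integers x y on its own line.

[5; 1,2,1,10] for √33; ℓ=4 ⇒ convergent index 3
i=0: a=5 ⇒ p=5, q=1
i=1: a=1 ⇒ p=6, q=1
i=2: a=2 ⇒ p=17, q=3
i=3: a=1 ⇒ p=23, q=4
→ (23, 4).  Check: 23²=529, 33·4²=528, difference 1.
n=2: (23,4)∘(23,4) = (23·23+33·4·4, 23·4+4·23) = (1057,184)

23 4
1057 184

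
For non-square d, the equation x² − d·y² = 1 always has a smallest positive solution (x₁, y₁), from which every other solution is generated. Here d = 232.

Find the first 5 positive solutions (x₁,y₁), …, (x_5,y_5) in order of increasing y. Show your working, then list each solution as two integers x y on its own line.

19603 1287
768555217 50458122
30131975818099 1978261129845
1181354243155834177 77559705806244948
46316174427035658925363 3040805823861378301443

√232 → a₀=15, period (4,3,7,3,4,30); ℓ=6 even so k=5
i=0: a=15 ⇒ p=15, q=1
…
i=4: a=3 ⇒ p=4539, q=298
i=5: a=4 ⇒ p=19603, q=1287
fundamental: x₁=19603, y₁=1287  (since 384277609 − 232·1656369 = 1)
n=2: (19603,1287)∘(19603,1287) = (19603·19603+232·1287·1287, 19603·1287+1287·19603) = (768555217,50458122)
n=3: (768555217,50458122)∘(19603,1287) = (19603·768555217+232·1287·50458122, 19603·50458122+1287·768555217) = (30131975818099,1978261129845)
n=4: (30131975818099,1978261129845)∘(19603,1287) = (19603·30131975818099+232·1287·1978261129845, 19603·1978261129845+1287·30131975818099) = (1181354243155834177,77559705806244948)
n=5: (1181354243155834177,77559705806244948)∘(19603,1287) = (19603·1181354243155834177+232·1287·77559705806244948, 19603·77559705806244948+1287·1181354243155834177) = (46316174427035658925363,3040805823861378301443)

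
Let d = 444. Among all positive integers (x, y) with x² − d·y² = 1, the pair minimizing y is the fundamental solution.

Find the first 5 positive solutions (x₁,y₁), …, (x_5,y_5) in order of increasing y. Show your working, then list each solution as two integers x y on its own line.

√444 → a₀=21, period (14,42); ℓ=2 even so k=1
a_0=21:  p_0=21·1+0=21,  q_0=21·0+1=1
a_1=14:  p_1=14·21+1=295,  q_1=14·1+0=14
fundamental: x₁=295, y₁=14  (since 87025 − 444·196 = 1)
(x_2, y_2) = (295·295 + 444·14·14, 295·14 + 14·295) = (174049, 8260)
(x_3, y_3) = (295·174049 + 444·14·8260, 295·8260 + 14·174049) = (102688615, 4873386)
(x_4, y_4) = (295·102688615 + 444·14·4873386, 295·4873386 + 14·102688615) = (60586108801, 2875289480)
(x_5, y_5) = (295·60586108801 + 444·14·2875289480, 295·2875289480 + 14·60586108801) = (35745701503975, 1696415919814)

295 14
174049 8260
102688615 4873386
60586108801 2875289480
35745701503975 1696415919814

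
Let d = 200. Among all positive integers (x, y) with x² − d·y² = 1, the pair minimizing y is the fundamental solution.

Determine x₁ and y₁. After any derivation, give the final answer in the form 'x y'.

[14; 7,28] for √200; ℓ=2 ⇒ convergent index 1
a_0=14:  p_0=14·1+0=14,  q_0=14·0+1=1
a_1=7:  p_1=7·14+1=99,  q_1=7·1+0=7
→ (99, 7).  Check: 99²=9801, 200·7²=9800, difference 1.

99 7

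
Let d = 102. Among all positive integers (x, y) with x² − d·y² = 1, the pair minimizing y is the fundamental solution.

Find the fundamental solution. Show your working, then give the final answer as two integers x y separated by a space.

101 10

√102 → a₀=10, period (10,20); ℓ=2 even so k=1
k=0  a_k=10  p_k/q_k = 10/1
k=1  a_k=10  p_k/q_k = 101/10
(x₁, y₁) = (101, 10);  101² − 102·10² = 1 ✓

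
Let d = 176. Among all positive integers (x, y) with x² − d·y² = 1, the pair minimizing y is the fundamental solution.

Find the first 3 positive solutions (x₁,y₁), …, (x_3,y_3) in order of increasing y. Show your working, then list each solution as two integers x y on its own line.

[13; 3,1,3,26] for √176; ℓ=4 ⇒ convergent index 3
k=0  a_k=13  p_k/q_k = 13/1
k=1  a_k=3  p_k/q_k = 40/3
k=2  a_k=1  p_k/q_k = 53/4
k=3  a_k=3  p_k/q_k = 199/15
(x₁, y₁) = (199, 15);  199² − 176·15² = 1 ✓
k=2:  x_2 = 199·199+176·15·15 = 79201,  y_2 = 199·15+15·199 = 5970
k=3:  x_3 = 199·79201+176·15·5970 = 31521799,  y_3 = 199·5970+15·79201 = 2376045

199 15
79201 5970
31521799 2376045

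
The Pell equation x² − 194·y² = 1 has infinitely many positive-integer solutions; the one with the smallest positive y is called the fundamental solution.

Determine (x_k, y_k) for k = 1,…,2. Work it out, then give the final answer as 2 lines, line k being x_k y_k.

√194 = [13; 1,12,1,26, …], period ℓ=4 (even) → k=3
i=0: a=13 ⇒ p=13, q=1
…
i=2: a=12 ⇒ p=181, q=13
i=3: a=1 ⇒ p=195, q=14
(x₁, y₁) = (195, 14);  195² − 194·14² = 1 ✓
(x_2, y_2) = (195·195 + 194·14·14, 195·14 + 14·195) = (76049, 5460)

195 14
76049 5460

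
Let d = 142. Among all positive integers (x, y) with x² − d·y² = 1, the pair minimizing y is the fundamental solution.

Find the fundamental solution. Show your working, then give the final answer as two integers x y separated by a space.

[11; 1,10,1,22] for √142; ℓ=4 ⇒ convergent index 3
i=0: a=11 ⇒ p=11, q=1
…
i=2: a=10 ⇒ p=131, q=11
i=3: a=1 ⇒ p=143, q=12
fundamental: x₁=143, y₁=12  (since 20449 − 142·144 = 1)

143 12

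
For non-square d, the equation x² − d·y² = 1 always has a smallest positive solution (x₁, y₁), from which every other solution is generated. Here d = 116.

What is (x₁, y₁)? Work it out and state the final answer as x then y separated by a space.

√116 = [10; 1,3,2,1,4,1,2,3,1,20, …], period ℓ=10 (even) → k=9
step 0: (10, 1)  from 10·(1,0) + (0,1)
step 1: (11, 1)  from 1·(10,1) + (1,0)
…
step 5: (657, 61)  from 4·(140,13) + (97,9)
step 6: (797, 74)  from 1·(657,61) + (140,13)
step 7: (2251, 209)  from 2·(797,74) + (657,61)
step 8: (7550, 701)  from 3·(2251,209) + (797,74)
step 9: (9801, 910)  from 1·(7550,701) + (2251,209)
→ (9801, 910).  Check: 9801²=96059601, 116·910²=96059600, difference 1.

9801 910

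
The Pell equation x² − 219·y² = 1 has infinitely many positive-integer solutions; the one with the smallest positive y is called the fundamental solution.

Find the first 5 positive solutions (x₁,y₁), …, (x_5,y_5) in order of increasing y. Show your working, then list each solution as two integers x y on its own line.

74 5
10951 740
1620674 109515
239848801 16207480
35496001874 2398597525

√219 → a₀=14, period (1,3,1,28); ℓ=4 even so k=3
i=0: a=14 ⇒ p=14, q=1
…
i=2: a=3 ⇒ p=59, q=4
i=3: a=1 ⇒ p=74, q=5
fundamental: x₁=74, y₁=5  (since 5476 − 219·25 = 1)
(74+5√219)^2 = 10951 + 740√219
(74+5√219)^3 = 1620674 + 109515√219
(74+5√219)^4 = 239848801 + 16207480√219
(74+5√219)^5 = 35496001874 + 2398597525√219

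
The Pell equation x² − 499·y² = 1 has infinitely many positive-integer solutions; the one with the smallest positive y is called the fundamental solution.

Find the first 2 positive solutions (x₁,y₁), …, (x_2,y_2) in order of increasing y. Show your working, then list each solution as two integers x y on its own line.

√499 = [22; 2,1,21,1,2,44, …], period ℓ=6 (even) → k=5
i=0: a=22 ⇒ p=22, q=1
i=1: a=2 ⇒ p=45, q=2
i=2: a=1 ⇒ p=67, q=3
…
i=4: a=1 ⇒ p=1519, q=68
i=5: a=2 ⇒ p=4490, q=201
→ (4490, 201).  Check: 4490²=20160100, 499·201²=20160099, difference 1.
k=2:  x_2 = 4490·4490+499·201·201 = 40320199,  y_2 = 4490·201+201·4490 = 1804980

4490 201
40320199 1804980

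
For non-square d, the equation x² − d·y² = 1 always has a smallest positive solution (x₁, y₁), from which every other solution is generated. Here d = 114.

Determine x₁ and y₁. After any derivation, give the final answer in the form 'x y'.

[10; 1,2,10,2,1,20] for √114; ℓ=6 ⇒ convergent index 5
step 0: (10, 1)  from 10·(1,0) + (0,1)
step 1: (11, 1)  from 1·(10,1) + (1,0)
…
step 3: (331, 31)  from 10·(32,3) + (11,1)
step 4: (694, 65)  from 2·(331,31) + (32,3)
step 5: (1025, 96)  from 1·(694,65) + (331,31)
fundamental: x₁=1025, y₁=96  (since 1050625 − 114·9216 = 1)

1025 96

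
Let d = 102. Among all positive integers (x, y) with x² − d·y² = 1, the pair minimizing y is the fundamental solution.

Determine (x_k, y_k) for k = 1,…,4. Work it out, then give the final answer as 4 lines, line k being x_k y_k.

[10; 10,20] for √102; ℓ=2 ⇒ convergent index 1
a_0=10:  p_0=10·1+0=10,  q_0=10·0+1=1
a_1=10:  p_1=10·10+1=101,  q_1=10·1+0=10
(x₁, y₁) = (101, 10);  101² − 102·10² = 1 ✓
(x_2, y_2) = (101·101 + 102·10·10, 101·10 + 10·101) = (20401, 2020)
(x_3, y_3) = (101·20401 + 102·10·2020, 101·2020 + 10·20401) = (4120901, 408030)
(x_4, y_4) = (101·4120901 + 102·10·408030, 101·408030 + 10·4120901) = (832401601, 82420040)

101 10
20401 2020
4120901 408030
832401601 82420040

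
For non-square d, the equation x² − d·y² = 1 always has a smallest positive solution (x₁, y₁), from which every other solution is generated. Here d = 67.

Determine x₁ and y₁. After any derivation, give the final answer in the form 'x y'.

d=67: √d = [8; 5,2,1,1,7,1,1,2,5,16] (ℓ=10, even), read p_9/q_9
i=0: a=8 ⇒ p=8, q=1
i=1: a=5 ⇒ p=41, q=5
i=2: a=2 ⇒ p=90, q=11
…
i=4: a=1 ⇒ p=221, q=27
i=5: a=7 ⇒ p=1678, q=205
…
i=8: a=2 ⇒ p=9053, q=1106
i=9: a=5 ⇒ p=48842, q=5967
→ (48842, 5967).  Check: 48842²=2385540964, 67·5967²=2385540963, difference 1.

48842 5967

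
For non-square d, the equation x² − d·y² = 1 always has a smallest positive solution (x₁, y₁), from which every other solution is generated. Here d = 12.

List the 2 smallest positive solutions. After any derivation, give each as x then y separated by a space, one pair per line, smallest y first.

7 2
97 28

√12 = [3; 2,6, …], period ℓ=2 (even) → k=1
k=0  a_k=3  p_k/q_k = 3/1
k=1  a_k=2  p_k/q_k = 7/2
(x₁, y₁) = (7, 2);  7² − 12·2² = 1 ✓
n=2: (7,2)∘(7,2) = (7·7+12·2·2, 7·2+2·7) = (97,28)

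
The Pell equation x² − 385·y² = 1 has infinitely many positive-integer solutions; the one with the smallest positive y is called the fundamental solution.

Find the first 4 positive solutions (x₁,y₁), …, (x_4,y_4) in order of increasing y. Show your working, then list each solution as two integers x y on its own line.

95831 4884
18367161121 936077208
3520286834677271 179410429834812
674705215289547953281 34386161802063660336

d=385: √d = [19; 1,1,1,1,1,…,1,1,38] (ℓ=16, even), read p_15/q_15
k=0  a_k=19  p_k/q_k = 19/1
…
k=2  a_k=1  p_k/q_k = 39/2
k=3  a_k=1  p_k/q_k = 59/3
k=4  a_k=1  p_k/q_k = 98/5
k=5  a_k=1  p_k/q_k = 157/8
k=6  a_k=3  p_k/q_k = 569/29
…
k=8  a_k=2  p_k/q_k = 2021/103
k=9  a_k=1  p_k/q_k = 2747/140
k=10  a_k=3  p_k/q_k = 10262/523
k=11  a_k=1  p_k/q_k = 13009/663
k=12  a_k=1  p_k/q_k = 23271/1186
…
k=14  a_k=1  p_k/q_k = 59551/3035
k=15  a_k=1  p_k/q_k = 95831/4884
→ (95831, 4884).  Check: 95831²=9183580561, 385·4884²=9183580560, difference 1.
k=2:  x_2 = 95831·95831+385·4884·4884 = 18367161121,  y_2 = 95831·4884+4884·95831 = 936077208
k=3:  x_3 = 95831·18367161121+385·4884·936077208 = 3520286834677271,  y_3 = 95831·936077208+4884·18367161121 = 179410429834812
k=4:  x_4 = 95831·3520286834677271+385·4884·179410429834812 = 674705215289547953281,  y_4 = 95831·179410429834812+4884·3520286834677271 = 34386161802063660336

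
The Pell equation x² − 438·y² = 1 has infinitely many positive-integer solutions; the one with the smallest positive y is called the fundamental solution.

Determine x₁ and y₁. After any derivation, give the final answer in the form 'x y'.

293 14

[20; 1,12,1,40] for √438; ℓ=4 ⇒ convergent index 3
i=0: a=20 ⇒ p=20, q=1
i=1: a=1 ⇒ p=21, q=1
i=2: a=12 ⇒ p=272, q=13
i=3: a=1 ⇒ p=293, q=14
→ (293, 14).  Check: 293²=85849, 438·14²=85848, difference 1.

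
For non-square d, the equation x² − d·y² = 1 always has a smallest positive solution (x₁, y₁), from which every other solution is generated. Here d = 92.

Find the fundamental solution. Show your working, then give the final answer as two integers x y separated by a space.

d=92: √d = [9; 1,1,2,4,2,1,1,18] (ℓ=8, even), read p_7/q_7
k=0  a_k=9  p_k/q_k = 9/1
k=1  a_k=1  p_k/q_k = 10/1
…
k=6  a_k=1  p_k/q_k = 681/71
k=7  a_k=1  p_k/q_k = 1151/120
fundamental: x₁=1151, y₁=120  (since 1324801 − 92·14400 = 1)

1151 120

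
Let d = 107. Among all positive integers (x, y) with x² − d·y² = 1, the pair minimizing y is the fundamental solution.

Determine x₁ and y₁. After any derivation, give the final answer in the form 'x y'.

√107 → a₀=10, period (2,1,9,1,2,20); ℓ=6 even so k=5
i=0: a=10 ⇒ p=10, q=1
i=1: a=2 ⇒ p=21, q=2
…
i=4: a=1 ⇒ p=331, q=32
i=5: a=2 ⇒ p=962, q=93
(x₁, y₁) = (962, 93);  962² − 107·93² = 1 ✓

962 93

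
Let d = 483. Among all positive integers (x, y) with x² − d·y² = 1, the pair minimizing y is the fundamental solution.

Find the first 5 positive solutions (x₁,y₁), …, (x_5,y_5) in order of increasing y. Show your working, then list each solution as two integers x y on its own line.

22 1
967 44
42526 1935
1870177 85096
82245262 3742289

√483 = [21; 1,42, …], period ℓ=2 (even) → k=1
k=0  a_k=21  p_k/q_k = 21/1
k=1  a_k=1  p_k/q_k = 22/1
fundamental: x₁=22, y₁=1  (since 484 − 483·1 = 1)
(x_2, y_2) = (22·22 + 483·1·1, 22·1 + 1·22) = (967, 44)
(x_3, y_3) = (22·967 + 483·1·44, 22·44 + 1·967) = (42526, 1935)
(x_4, y_4) = (22·42526 + 483·1·1935, 22·1935 + 1·42526) = (1870177, 85096)
(x_5, y_5) = (22·1870177 + 483·1·85096, 22·85096 + 1·1870177) = (82245262, 3742289)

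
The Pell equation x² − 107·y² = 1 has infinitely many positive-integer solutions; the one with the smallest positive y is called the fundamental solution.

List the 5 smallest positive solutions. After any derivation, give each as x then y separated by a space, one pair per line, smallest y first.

√107 → a₀=10, period (2,1,9,1,2,20); ℓ=6 even so k=5
a_0=10:  p_0=10·1+0=10,  q_0=10·0+1=1
a_1=2:  p_1=2·10+1=21,  q_1=2·1+0=2
a_2=1:  p_2=1·21+10=31,  q_2=1·2+1=3
a_3=9:  p_3=9·31+21=300,  q_3=9·3+2=29
a_4=1:  p_4=1·300+31=331,  q_4=1·29+3=32
a_5=2:  p_5=2·331+300=962,  q_5=2·32+29=93
(x₁, y₁) = (962, 93);  962² − 107·93² = 1 ✓
(962+93√107)^2 = 1850887 + 178932√107
(962+93√107)^3 = 3561105626 + 344265075√107
(962+93√107)^4 = 6851565373537 + 662365825368√107
(962+93√107)^5 = 13182408217579562 + 1274391503742957√107

962 93
1850887 178932
3561105626 344265075
6851565373537 662365825368
13182408217579562 1274391503742957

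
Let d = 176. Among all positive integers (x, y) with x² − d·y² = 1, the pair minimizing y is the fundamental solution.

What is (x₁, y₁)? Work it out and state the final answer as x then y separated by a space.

199 15

d=176: √d = [13; 3,1,3,26] (ℓ=4, even), read p_3/q_3
k=0  a_k=13  p_k/q_k = 13/1
k=1  a_k=3  p_k/q_k = 40/3
k=2  a_k=1  p_k/q_k = 53/4
k=3  a_k=3  p_k/q_k = 199/15
(x₁, y₁) = (199, 15);  199² − 176·15² = 1 ✓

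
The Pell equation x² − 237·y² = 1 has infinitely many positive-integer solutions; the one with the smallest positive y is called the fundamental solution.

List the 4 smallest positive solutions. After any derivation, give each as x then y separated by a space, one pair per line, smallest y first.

228151 14820
104105757601 6762395640
47503665404623351 3085694655308460
21676017531356338550401 1408008642599798519280

√237 = [15; 2,1,1,7,10,7,1,1,2,30, …], period ℓ=10 (even) → k=9
step 0: (15, 1)  from 15·(1,0) + (0,1)
…
step 4: (585, 38)  from 7·(77,5) + (46,3)
…
step 8: (90075, 5851)  from 1·(48001,3118) + (42074,2733)
step 9: (228151, 14820)  from 2·(90075,5851) + (48001,3118)
→ (228151, 14820).  Check: 228151²=52052878801, 237·14820²=52052878800, difference 1.
(228151+14820√237)^2 = 104105757601 + 6762395640√237
(228151+14820√237)^3 = 47503665404623351 + 3085694655308460√237
(228151+14820√237)^4 = 21676017531356338550401 + 1408008642599798519280√237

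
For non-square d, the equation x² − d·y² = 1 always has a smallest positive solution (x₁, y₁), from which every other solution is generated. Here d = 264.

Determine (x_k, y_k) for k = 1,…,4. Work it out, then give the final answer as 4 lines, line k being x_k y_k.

65 4
8449 520
1098305 67596
142771201 8786960

d=264: √d = [16; 4,32] (ℓ=2, even), read p_1/q_1
k=0  a_k=16  p_k/q_k = 16/1
k=1  a_k=4  p_k/q_k = 65/4
(x₁, y₁) = (65, 4);  65² − 264·4² = 1 ✓
n=2: (65,4)∘(65,4) = (65·65+264·4·4, 65·4+4·65) = (8449,520)
n=3: (8449,520)∘(65,4) = (65·8449+264·4·520, 65·520+4·8449) = (1098305,67596)
n=4: (1098305,67596)∘(65,4) = (65·1098305+264·4·67596, 65·67596+4·1098305) = (142771201,8786960)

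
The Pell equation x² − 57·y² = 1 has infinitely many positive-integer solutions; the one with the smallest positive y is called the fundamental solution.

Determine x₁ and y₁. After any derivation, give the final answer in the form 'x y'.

√57 = [7; 1,1,4,1,1,14, …], period ℓ=6 (even) → k=5
k=0  a_k=7  p_k/q_k = 7/1
…
k=2  a_k=1  p_k/q_k = 15/2
…
k=4  a_k=1  p_k/q_k = 83/11
k=5  a_k=1  p_k/q_k = 151/20
→ (151, 20).  Check: 151²=22801, 57·20²=22800, difference 1.

151 20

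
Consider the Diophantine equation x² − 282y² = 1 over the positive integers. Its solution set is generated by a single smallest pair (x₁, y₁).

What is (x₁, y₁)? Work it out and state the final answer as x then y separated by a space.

√282 = [16; 1,3,1,4,1,3,1,32, …], period ℓ=8 (even) → k=7
i=0: a=16 ⇒ p=16, q=1
…
i=6: a=3 ⇒ p=1864, q=111
i=7: a=1 ⇒ p=2351, q=140
→ (2351, 140).  Check: 2351²=5527201, 282·140²=5527200, difference 1.

2351 140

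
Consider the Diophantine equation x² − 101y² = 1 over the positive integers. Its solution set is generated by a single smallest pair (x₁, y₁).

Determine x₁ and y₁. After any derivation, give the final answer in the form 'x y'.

201 20

d=101: √d = [10; 20] (ℓ=1, odd), read p_1/q_1
a_0=10:  p_0=10·1+0=10,  q_0=10·0+1=1
a_1=20:  p_1=20·10+1=201,  q_1=20·1+0=20
→ (201, 20).  Check: 201²=40401, 101·20²=40400, difference 1.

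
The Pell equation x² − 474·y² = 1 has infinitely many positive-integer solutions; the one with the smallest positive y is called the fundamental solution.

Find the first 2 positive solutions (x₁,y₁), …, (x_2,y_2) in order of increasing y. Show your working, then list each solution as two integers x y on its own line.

[21; 1,3,2,1,1,…,3,1,42] for √474; ℓ=14 ⇒ convergent index 13
i=0: a=21 ⇒ p=21, q=1
i=1: a=1 ⇒ p=22, q=1
…
i=3: a=2 ⇒ p=196, q=9
…
i=6: a=1 ⇒ p=762, q=35
i=7: a=6 ⇒ p=5051, q=232
i=8: a=1 ⇒ p=5813, q=267
i=9: a=1 ⇒ p=10864, q=499
i=10: a=1 ⇒ p=16677, q=766
i=11: a=2 ⇒ p=44218, q=2031
i=12: a=3 ⇒ p=149331, q=6859
i=13: a=1 ⇒ p=193549, q=8890
→ (193549, 8890).  Check: 193549²=37461215401, 474·8890²=37461215400, difference 1.
(x_2, y_2) = (193549·193549 + 474·8890·8890, 193549·8890 + 8890·193549) = (74922430801, 3441301220)

193549 8890
74922430801 3441301220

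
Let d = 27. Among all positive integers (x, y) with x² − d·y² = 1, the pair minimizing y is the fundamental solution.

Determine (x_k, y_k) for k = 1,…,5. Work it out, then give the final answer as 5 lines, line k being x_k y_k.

√27 → a₀=5, period (5,10); ℓ=2 even so k=1
k=0  a_k=5  p_k/q_k = 5/1
k=1  a_k=5  p_k/q_k = 26/5
fundamental: x₁=26, y₁=5  (since 676 − 27·25 = 1)
(26+5√27)^2 = 1351 + 260√27
(26+5√27)^3 = 70226 + 13515√27
(26+5√27)^4 = 3650401 + 702520√27
(26+5√27)^5 = 189750626 + 36517525√27

26 5
1351 260
70226 13515
3650401 702520
189750626 36517525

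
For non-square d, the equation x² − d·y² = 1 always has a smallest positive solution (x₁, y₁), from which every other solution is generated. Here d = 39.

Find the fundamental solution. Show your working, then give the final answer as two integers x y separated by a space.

[6; 4,12] for √39; ℓ=2 ⇒ convergent index 1
k=0  a_k=6  p_k/q_k = 6/1
k=1  a_k=4  p_k/q_k = 25/4
(x₁, y₁) = (25, 4);  25² − 39·4² = 1 ✓

25 4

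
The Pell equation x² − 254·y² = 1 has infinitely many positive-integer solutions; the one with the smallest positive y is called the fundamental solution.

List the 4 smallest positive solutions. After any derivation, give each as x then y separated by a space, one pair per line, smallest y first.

√254 = [15; 1,14,1,30, …], period ℓ=4 (even) → k=3
i=0: a=15 ⇒ p=15, q=1
…
i=2: a=14 ⇒ p=239, q=15
i=3: a=1 ⇒ p=255, q=16
(x₁, y₁) = (255, 16);  255² − 254·16² = 1 ✓
(255+16√254)^2 = 130049 + 8160√254
(255+16√254)^3 = 66324735 + 4161584√254
(255+16√254)^4 = 33825484801 + 2122399680√254

255 16
130049 8160
66324735 4161584
33825484801 2122399680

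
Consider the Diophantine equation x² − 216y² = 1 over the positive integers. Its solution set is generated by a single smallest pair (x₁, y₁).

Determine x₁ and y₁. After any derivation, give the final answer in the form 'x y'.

[14; 1,2,3,2,1,28] for √216; ℓ=6 ⇒ convergent index 5
k=0  a_k=14  p_k/q_k = 14/1
…
k=3  a_k=3  p_k/q_k = 147/10
k=4  a_k=2  p_k/q_k = 338/23
k=5  a_k=1  p_k/q_k = 485/33
fundamental: x₁=485, y₁=33  (since 235225 − 216·1089 = 1)

485 33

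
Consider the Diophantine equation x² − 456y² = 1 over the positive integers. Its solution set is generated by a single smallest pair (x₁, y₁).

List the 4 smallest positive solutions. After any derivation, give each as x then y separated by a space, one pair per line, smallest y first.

√456 = [21; 2,1,4,1,2,42, …], period ℓ=6 (even) → k=5
a_0=21:  p_0=21·1+0=21,  q_0=21·0+1=1
a_1=2:  p_1=2·21+1=43,  q_1=2·1+0=2
a_2=1:  p_2=1·43+21=64,  q_2=1·2+1=3
…
a_4=1:  p_4=1·299+64=363,  q_4=1·14+3=17
a_5=2:  p_5=2·363+299=1025,  q_5=2·17+14=48
→ (1025, 48).  Check: 1025²=1050625, 456·48²=1050624, difference 1.
(1025+48√456)^2 = 2101249 + 98400√456
(1025+48√456)^3 = 4307559425 + 201719952√456
(1025+48√456)^4 = 8830494720001 + 413525803200√456

1025 48
2101249 98400
4307559425 201719952
8830494720001 413525803200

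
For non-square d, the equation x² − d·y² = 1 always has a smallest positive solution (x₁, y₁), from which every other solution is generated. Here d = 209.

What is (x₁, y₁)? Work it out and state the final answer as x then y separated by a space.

46551 3220

[14; 2,5,3,2,3,5,2,28] for √209; ℓ=8 ⇒ convergent index 7
k=0  a_k=14  p_k/q_k = 14/1
…
k=3  a_k=3  p_k/q_k = 506/35
k=4  a_k=2  p_k/q_k = 1171/81
…
k=6  a_k=5  p_k/q_k = 21266/1471
k=7  a_k=2  p_k/q_k = 46551/3220
→ (46551, 3220).  Check: 46551²=2166995601, 209·3220²=2166995600, difference 1.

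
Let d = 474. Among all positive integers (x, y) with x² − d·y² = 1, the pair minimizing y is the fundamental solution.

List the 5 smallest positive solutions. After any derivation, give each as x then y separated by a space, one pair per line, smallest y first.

[21; 1,3,2,1,1,…,3,1,42] for √474; ℓ=14 ⇒ convergent index 13
i=0: a=21 ⇒ p=21, q=1
i=1: a=1 ⇒ p=22, q=1
…
i=3: a=2 ⇒ p=196, q=9
…
i=5: a=1 ⇒ p=479, q=22
…
i=7: a=6 ⇒ p=5051, q=232
i=8: a=1 ⇒ p=5813, q=267
i=9: a=1 ⇒ p=10864, q=499
…
i=11: a=2 ⇒ p=44218, q=2031
i=12: a=3 ⇒ p=149331, q=6859
i=13: a=1 ⇒ p=193549, q=8890
(x₁, y₁) = (193549, 8890);  193549² − 474·8890² = 1 ✓
k=2:  x_2 = 193549·193549+474·8890·8890 = 74922430801,  y_2 = 193549·8890+8890·193549 = 3441301220
k=3:  x_3 = 193549·74922430801+474·8890·3441301220 = 29002323118011949,  y_3 = 193549·3441301220+8890·74922430801 = 1332120819650670
k=4:  x_4 = 193549·29002323118011949+474·8890·1332120819650670 = 11226741274261267003201,  y_4 = 193549·1332120819650670+8890·29002323118011949 = 515661305041693754440
k=5:  x_5 = 193549·11226741274261267003201+474·8890·515661305041693754440 = 4345849093754985611287088749,  y_5 = 193549·515661305041693754440+8890·11226741274261267003201 = 199611459857697448136564450

193549 8890
74922430801 3441301220
29002323118011949 1332120819650670
11226741274261267003201 515661305041693754440
4345849093754985611287088749 199611459857697448136564450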